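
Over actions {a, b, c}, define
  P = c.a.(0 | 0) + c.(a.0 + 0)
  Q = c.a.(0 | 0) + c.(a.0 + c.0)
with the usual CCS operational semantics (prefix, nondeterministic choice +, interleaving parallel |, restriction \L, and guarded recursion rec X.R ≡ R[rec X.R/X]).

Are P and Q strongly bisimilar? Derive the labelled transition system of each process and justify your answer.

NO

Reachable graph of P (5 states):
  s0 = c.a.(0 | 0) + c.(a.0 + 0) has moves ··c··> s1, ··c··> s2
  s1 = a.(0 | 0) has moves ··a··> s3
  s2 = a.0 + 0 has moves ··a··> s4
  s3 = 0 | 0 has moves stopped
  s4 = 0 has moves stopped
Reachable graph of Q (5 states):
  t0 = c.a.(0 | 0) + c.(a.0 + c.0) has moves ··c··> t1, ··c··> t2
  t1 = a.(0 | 0) has moves ··a··> t3
  t2 = a.0 + c.0 has moves ··a··> t4, ··c··> t4
  t3 = 0 | 0 has moves stopped
  t4 = 0 has moves stopped
Bisimilarity quotient blocks:
  B0 = {s0}
  B1 = {s1, s2, t1}
  B2 = {s3, s4, t3, t4}
  B3 = {t0}
  B4 = {t2}
s0 ∈ B0, t0 ∈ B3 → different blocks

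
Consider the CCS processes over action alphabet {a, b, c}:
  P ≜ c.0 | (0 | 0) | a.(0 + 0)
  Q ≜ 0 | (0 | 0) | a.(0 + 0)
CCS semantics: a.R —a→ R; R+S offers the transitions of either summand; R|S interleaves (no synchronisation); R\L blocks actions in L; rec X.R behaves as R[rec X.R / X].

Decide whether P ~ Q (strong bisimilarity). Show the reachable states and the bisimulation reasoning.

NO

Reachable graph of P (4 states):
  s0 = c.0 | (0 | 0) | a.(0 + 0) has moves =a=> s1, =c=> s2
  s1 = c.0 | (0 | 0) | (0 + 0) has moves =c=> s3
  s2 = 0 | (0 | 0) | a.(0 + 0) has moves =a=> s3
  s3 = 0 | (0 | 0) | (0 + 0) has moves (no moves)
Reachable graph of Q (2 states):
  t0 = 0 | (0 | 0) | a.(0 + 0) has moves =a=> t1
  t1 = 0 | (0 | 0) | (0 + 0) has moves (no moves)
Coarsest stable partition (strong bisimilarity classes):
  B0 = {s0}
  B1 = {s2, t0}
  B2 = {s3, t1}
  B3 = {s1}
s0 ∈ B0, t0 ∈ B1 → different blocks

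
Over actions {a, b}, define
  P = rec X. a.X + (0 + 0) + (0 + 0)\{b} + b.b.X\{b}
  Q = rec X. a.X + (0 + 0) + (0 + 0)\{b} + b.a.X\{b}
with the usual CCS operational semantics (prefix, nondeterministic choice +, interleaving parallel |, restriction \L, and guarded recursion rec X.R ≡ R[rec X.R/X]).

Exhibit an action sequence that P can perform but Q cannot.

P's transition system — 3 states:
  u0 = rec X. a.X + (0 + 0) + (0 + 0)\{b} + b.b.X\{b} → =a=> u0, =b=> u1
  u1 = b.(rec X. a.X + (0 + 0) + (0 + 0)\{b} + b.b.X\{b})\{b} → =b=> u2
  u2 = (rec X. a.X + (0 + 0) + (0 + 0)\{b} + b.b.X\{b})\{b} → =a=> u2
Q's transition system — 3 states:
  v0 = rec X. a.X + (0 + 0) + (0 + 0)\{b} + b.a.X\{b} → =a=> v0, =b=> v1
  v1 = a.(rec X. a.X + (0 + 0) + (0 + 0)\{b} + b.a.X\{b})\{b} → =a=> v2
  v2 = (rec X. a.X + (0 + 0) + (0 + 0)\{b} + b.a.X\{b})\{b} → =a=> v2
Trace ⟨bb⟩ through P, begin at {u0}:
  step 1 (b): {u1}
  step 2 (b): {u2}
  ✓ P
Trace ⟨bb⟩ through Q, begin at {v0}:
  step 1 (b): {v1}
  step 2 (b): no successor for Q

bb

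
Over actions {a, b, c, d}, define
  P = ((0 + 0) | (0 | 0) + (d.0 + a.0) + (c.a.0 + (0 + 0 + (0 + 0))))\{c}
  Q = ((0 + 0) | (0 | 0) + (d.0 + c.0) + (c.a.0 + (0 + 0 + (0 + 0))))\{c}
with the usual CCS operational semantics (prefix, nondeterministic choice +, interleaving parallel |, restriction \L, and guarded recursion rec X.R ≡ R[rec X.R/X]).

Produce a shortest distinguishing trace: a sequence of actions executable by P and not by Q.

Reachable graph of P (2 states):
  p0 = ((0 + 0) | (0 | 0) + (d.0 + a.0) + (c.a.0 + (0 + 0 + (0 + 0))))\{c} has moves --a--▸ p1, --d--▸ p1
  p1 = 0\{c} has moves ·
Reachable graph of Q (2 states):
  q0 = ((0 + 0) | (0 | 0) + (d.0 + c.0) + (c.a.0 + (0 + 0 + (0 + 0))))\{c} has moves --d--▸ q1
  q1 = 0\{c} has moves ·
Trace ⟨a⟩ through P, begin at {p0}:
  [1] a ⇒ {p1}
  — P admits the full trace.
Trace ⟨a⟩ through Q, begin at {q0}:
  [1] a ⇒ ∅ (Q stuck)

a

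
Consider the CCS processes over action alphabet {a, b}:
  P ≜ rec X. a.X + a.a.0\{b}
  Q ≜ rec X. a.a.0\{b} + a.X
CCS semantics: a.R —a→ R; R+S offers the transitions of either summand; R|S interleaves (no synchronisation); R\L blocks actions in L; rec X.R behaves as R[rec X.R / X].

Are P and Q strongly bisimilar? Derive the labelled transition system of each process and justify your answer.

YES

P's transition system — 3 states:
  p0 = rec X. a.X + a.a.0\{b} has moves —a→ p0, —a→ p1
  p1 = a.0\{b} has moves —a→ p2
  p2 = 0\{b} has moves ∅
Q's transition system — 3 states:
  q0 = rec X. a.a.0\{b} + a.X has moves —a→ q0, —a→ q1
  q1 = a.0\{b} has moves —a→ q2
  q2 = 0\{b} has moves ∅
Bisimilarity quotient blocks:
  B0 = {p0, q0}
  B1 = {p1, q1}
  B2 = {p2, q2}
p0 ∈ B0, q0 ∈ B0 → same block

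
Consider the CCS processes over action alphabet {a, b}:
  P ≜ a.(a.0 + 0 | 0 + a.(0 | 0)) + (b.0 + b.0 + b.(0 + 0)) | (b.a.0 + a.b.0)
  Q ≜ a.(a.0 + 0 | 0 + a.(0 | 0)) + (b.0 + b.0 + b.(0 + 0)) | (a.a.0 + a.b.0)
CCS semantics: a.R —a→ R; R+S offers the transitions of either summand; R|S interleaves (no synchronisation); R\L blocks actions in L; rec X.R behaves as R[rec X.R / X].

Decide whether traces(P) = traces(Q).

trace-distinct — witness ⟨bb⟩

Reachable graph of P (14 states):
  m0 = a.(a.0 + 0 | 0 + a.(0 | 0)) + (b.0 + b.0 + b.(0 + 0)) | (b.a.0 + a.b.0) ⊢ —a→ m1, —a→ m2, —b→ m3, —b→ m4, —b→ m5
  m1 = (b.0 + b.0 + b.(0 + 0)) | b.0 ⊢ —b→ m6, —b→ m7, —b→ m8
  m2 = a.0 + 0 | 0 + a.(0 | 0) ⊢ —a→ m10, —a→ m9
  m3 = (0 + 0) | (b.a.0 + a.b.0) ⊢ —a→ m6, —b→ m11
  m4 = (b.0 + b.0 + b.(0 + 0)) | a.0 ⊢ —a→ m7, —b→ m11, —b→ m12
  m5 = 0 | (b.a.0 + a.b.0) ⊢ —a→ m8, —b→ m12
  m6 = (0 + 0) | b.0 ⊢ —b→ m13
  m7 = (b.0 + b.0 + b.(0 + 0)) | 0 ⊢ —b→ m10, —b→ m13
  m8 = 0 | b.0 ⊢ —b→ m10
  m9 = 0 ⊢ stopped
  m10 = 0 | 0 ⊢ stopped
  m11 = (0 + 0) | a.0 ⊢ —a→ m13
  m12 = 0 | a.0 ⊢ —a→ m10
  m13 = (0 + 0) | 0 ⊢ stopped
Reachable graph of Q (14 states):
  n0 = a.(a.0 + 0 | 0 + a.(0 | 0)) + (b.0 + b.0 + b.(0 + 0)) | (a.a.0 + a.b.0) ⊢ —a→ n1, —a→ n2, —a→ n3, —b→ n4, —b→ n5
  n1 = (b.0 + b.0 + b.(0 + 0)) | a.0 ⊢ —a→ n6, —b→ n7, —b→ n8
  n2 = (b.0 + b.0 + b.(0 + 0)) | b.0 ⊢ —b→ n10, —b→ n6, —b→ n9
  n3 = a.0 + 0 | 0 + a.(0 | 0) ⊢ —a→ n11, —a→ n12
  n4 = (0 + 0) | (a.a.0 + a.b.0) ⊢ —a→ n7, —a→ n9
  n5 = 0 | (a.a.0 + a.b.0) ⊢ —a→ n10, —a→ n8
  n6 = (b.0 + b.0 + b.(0 + 0)) | 0 ⊢ —b→ n12, —b→ n13
  n7 = (0 + 0) | a.0 ⊢ —a→ n13
  n8 = 0 | a.0 ⊢ —a→ n12
  n9 = (0 + 0) | b.0 ⊢ —b→ n13
  n10 = 0 | b.0 ⊢ —b→ n12
  n11 = 0 ⊢ stopped
  n12 = 0 | 0 ⊢ stopped
  n13 = (0 + 0) | 0 ⊢ stopped
Run σ = ⟨bb⟩ on P: start {m0}
  step 1 (b): {m3, m4, m5}
  step 2 (b): {m11, m12}
  P completes σ.
Run σ = ⟨bb⟩ on Q: start {n0}
  step 1 (b): {n4, n5}
  step 2 (b): ∅ (Q stuck)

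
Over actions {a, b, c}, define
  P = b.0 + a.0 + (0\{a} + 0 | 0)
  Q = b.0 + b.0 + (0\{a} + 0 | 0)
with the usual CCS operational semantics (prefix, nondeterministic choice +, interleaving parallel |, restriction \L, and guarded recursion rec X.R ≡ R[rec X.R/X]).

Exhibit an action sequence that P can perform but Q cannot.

a

LTS(P): 2 reachable states
  m0 = b.0 + a.0 + (0\{a} + 0 | 0) | ··a··> m1, ··b··> m1
  m1 = 0 | deadlocked
LTS(Q): 2 reachable states
  n0 = b.0 + b.0 + (0\{a} + 0 | 0) | ··b··> n1
  n1 = 0 | deadlocked
Trace ⟨a⟩ through P, begin at {m0}:
  step 1 (a): {m1}
  — P admits the full trace.
Trace ⟨a⟩ through Q, begin at {n0}:
  step 1 (a): no successor for Q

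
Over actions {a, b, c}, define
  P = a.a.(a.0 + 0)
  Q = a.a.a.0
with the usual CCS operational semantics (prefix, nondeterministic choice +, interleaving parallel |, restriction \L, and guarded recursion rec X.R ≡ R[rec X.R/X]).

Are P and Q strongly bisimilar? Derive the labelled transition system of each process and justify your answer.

Reachable graph of P (4 states):
  s0 = a.a.(a.0 + 0) has moves ··a··> s1
  s1 = a.(a.0 + 0) has moves ··a··> s2
  s2 = a.0 + 0 has moves ··a··> s3
  s3 = 0 has moves ·
Reachable graph of Q (4 states):
  t0 = a.a.a.0 has moves ··a··> t1
  t1 = a.a.0 has moves ··a··> t2
  t2 = a.0 has moves ··a··> t3
  t3 = 0 has moves ·
Bisimilarity quotient blocks:
  B0 = {s0, t0}
  B1 = {s1, t1}
  B2 = {s2, t2}
  B3 = {s3, t3}
s0 ∈ B0, t0 ∈ B0 → same block

P ~ Q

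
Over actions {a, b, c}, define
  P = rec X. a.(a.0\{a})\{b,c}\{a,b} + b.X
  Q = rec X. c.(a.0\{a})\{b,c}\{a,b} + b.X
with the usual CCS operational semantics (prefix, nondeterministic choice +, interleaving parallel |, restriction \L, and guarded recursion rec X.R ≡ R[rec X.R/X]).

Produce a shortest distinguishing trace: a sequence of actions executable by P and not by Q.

Reachable graph of P (2 states):
  m0 = rec X. a.(a.0\{a})\{b,c}\{a,b} + b.X :: —a→ m1, —b→ m0
  m1 = (a.0\{a})\{b,c}\{a,b} :: ∅
Reachable graph of Q (2 states):
  n0 = rec X. c.(a.0\{a})\{b,c}\{a,b} + b.X :: —b→ n0, —c→ n1
  n1 = (a.0\{a})\{b,c}\{a,b} :: ∅
Executing a from P (initial set {m0}):
  after a @ step 1: {m1}
  ✓ P
Executing a from Q (initial set {n0}):
  after a @ step 1: no successor for Q

a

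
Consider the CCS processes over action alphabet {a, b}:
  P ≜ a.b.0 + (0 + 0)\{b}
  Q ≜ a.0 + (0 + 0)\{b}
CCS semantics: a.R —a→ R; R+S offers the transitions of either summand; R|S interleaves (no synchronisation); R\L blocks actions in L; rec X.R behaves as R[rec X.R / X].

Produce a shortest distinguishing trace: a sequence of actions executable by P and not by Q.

P's transition system — 3 states:
  u0 = a.b.0 + (0 + 0)\{b} | ··a··> u1
  u1 = b.0 | ··b··> u2
  u2 = 0 | stopped
Q's transition system — 2 states:
  v0 = a.0 + (0 + 0)\{b} | ··a··> v1
  v1 = 0 | stopped
Trace ⟨ab⟩ through P, begin at {u0}:
  step 1 (a): {u1}
  step 2 (b): {u2}
  P completes σ.
Trace ⟨ab⟩ through Q, begin at {v0}:
  step 1 (a): {v1}
  step 2 (b): no successor for Q

ab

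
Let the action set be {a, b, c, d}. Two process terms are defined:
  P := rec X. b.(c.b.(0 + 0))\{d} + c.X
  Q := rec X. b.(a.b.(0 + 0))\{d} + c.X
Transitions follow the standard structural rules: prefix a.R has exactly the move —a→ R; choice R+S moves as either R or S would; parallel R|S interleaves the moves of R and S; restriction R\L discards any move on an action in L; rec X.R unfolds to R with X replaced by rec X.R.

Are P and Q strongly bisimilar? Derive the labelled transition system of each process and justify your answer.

NO

Reachable graph of P (4 states):
  m0 = rec X. b.(c.b.(0 + 0))\{d} + c.X :: -b-> m1, -c-> m0
  m1 = (c.b.(0 + 0))\{d} :: -c-> m2
  m2 = (b.(0 + 0))\{d} :: -b-> m3
  m3 = (0 + 0)\{d} :: stopped
Reachable graph of Q (4 states):
  n0 = rec X. b.(a.b.(0 + 0))\{d} + c.X :: -b-> n1, -c-> n0
  n1 = (a.b.(0 + 0))\{d} :: -a-> n2
  n2 = (b.(0 + 0))\{d} :: -b-> n3
  n3 = (0 + 0)\{d} :: stopped
Partition-refinement fixed point:
  B0 = {m0}
  B1 = {m1}
  B2 = {m2, n2}
  B3 = {m3, n3}
  B4 = {n0}
  B5 = {n1}
m0 ∈ B0, n0 ∈ B4 → different blocks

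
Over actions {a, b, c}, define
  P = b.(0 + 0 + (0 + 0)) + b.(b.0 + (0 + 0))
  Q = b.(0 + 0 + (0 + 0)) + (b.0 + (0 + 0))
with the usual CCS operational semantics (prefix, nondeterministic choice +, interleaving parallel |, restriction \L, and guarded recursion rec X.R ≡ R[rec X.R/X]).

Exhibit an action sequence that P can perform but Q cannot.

LTS(P): 4 reachable states
  u0 = b.(0 + 0 + (0 + 0)) + b.(b.0 + (0 + 0)) → —b→ u1, —b→ u2
  u1 = 0 + 0 + (0 + 0) → stopped
  u2 = b.0 + (0 + 0) → —b→ u3
  u3 = 0 → stopped
LTS(Q): 3 reachable states
  v0 = b.(0 + 0 + (0 + 0)) + (b.0 + (0 + 0)) → —b→ v1, —b→ v2
  v1 = 0 → stopped
  v2 = 0 + 0 + (0 + 0) → stopped
Run σ = ⟨bb⟩ on P: start {u0}
  [1] b ⇒ {u1, u2}
  [2] b ⇒ {u3}
  — P admits the full trace.
Run σ = ⟨bb⟩ on Q: start {v0}
  [1] b ⇒ {v1, v2}
  [2] b ⇒ ∅  — Q cannot continue

bb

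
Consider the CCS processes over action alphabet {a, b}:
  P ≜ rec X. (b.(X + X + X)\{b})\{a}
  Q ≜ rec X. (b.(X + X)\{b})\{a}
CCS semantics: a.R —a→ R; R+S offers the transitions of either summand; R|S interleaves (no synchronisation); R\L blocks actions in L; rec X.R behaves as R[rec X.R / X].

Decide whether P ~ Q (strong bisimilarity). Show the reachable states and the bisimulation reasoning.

Reachable graph of P (2 states):
  s0 = rec X. (b.(X + X + X)\{b})\{a} | --b--▸ s1
  s1 = ((rec X. (b.(X + X + X)\{b})\{a}) + (rec X. (b.(X + X + X)\{b})\{a}) + (rec X. (b.(X + X + X)\{b})\{a}))\{b}\{a} | ·
Reachable graph of Q (2 states):
  t0 = rec X. (b.(X + X)\{b})\{a} | --b--▸ t1
  t1 = ((rec X. (b.(X + X)\{b})\{a}) + (rec X. (b.(X + X)\{b})\{a}))\{b}\{a} | ·
Partition-refinement fixed point:
  B0 = {s0, t0}
  B1 = {s1, t1}
s0 ∈ B0, t0 ∈ B0 → same block

P ~ Q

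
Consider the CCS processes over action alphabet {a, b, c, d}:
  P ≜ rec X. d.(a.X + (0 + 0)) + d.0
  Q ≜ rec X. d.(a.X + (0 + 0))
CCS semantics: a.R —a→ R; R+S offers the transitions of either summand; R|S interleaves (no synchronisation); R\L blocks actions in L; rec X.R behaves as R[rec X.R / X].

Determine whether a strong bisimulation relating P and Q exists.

not bisimilar

P's transition system — 3 states:
  p0 = rec X. d.(a.X + (0 + 0)) + d.0 :: -d-> p1, -d-> p2
  p1 = 0 :: ∅
  p2 = a.(rec X. d.(a.X + (0 + 0)) + d.0) + (0 + 0) :: -a-> p0
Q's transition system — 2 states:
  q0 = rec X. d.(a.X + (0 + 0)) :: -d-> q1
  q1 = a.(rec X. d.(a.X + (0 + 0))) + (0 + 0) :: -a-> q0
Partition-refinement fixed point:
  B0 = {p0}
  B1 = {p2}
  B2 = {p1}
  B3 = {q0}
  B4 = {q1}
p0 ∈ B0, q0 ∈ B3 → different blocks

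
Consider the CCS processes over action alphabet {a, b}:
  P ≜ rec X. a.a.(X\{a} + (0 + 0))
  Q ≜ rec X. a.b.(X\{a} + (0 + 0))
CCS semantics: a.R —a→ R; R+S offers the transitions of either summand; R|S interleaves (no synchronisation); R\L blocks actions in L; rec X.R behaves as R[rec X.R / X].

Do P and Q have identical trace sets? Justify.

LTS(P): 3 reachable states
  p0 = rec X. a.a.(X\{a} + (0 + 0)) | -a-> p1
  p1 = a.((rec X. a.a.(X\{a} + (0 + 0)))\{a} + (0 + 0)) | -a-> p2
  p2 = (rec X. a.a.(X\{a} + (0 + 0)))\{a} + (0 + 0) | deadlocked
LTS(Q): 3 reachable states
  q0 = rec X. a.b.(X\{a} + (0 + 0)) | -a-> q1
  q1 = b.((rec X. a.b.(X\{a} + (0 + 0)))\{a} + (0 + 0)) | -b-> q2
  q2 = (rec X. a.b.(X\{a} + (0 + 0)))\{a} + (0 + 0) | deadlocked
Trace ⟨aa⟩ through P, begin at {p0}:
  [1] a ⇒ {p1}
  [2] a ⇒ {p2}
  P completes σ.
Trace ⟨aa⟩ through Q, begin at {q0}:
  [1] a ⇒ {q1}
  [2] a ⇒ ∅ (Q stuck)

trace-distinct — witness ⟨aa⟩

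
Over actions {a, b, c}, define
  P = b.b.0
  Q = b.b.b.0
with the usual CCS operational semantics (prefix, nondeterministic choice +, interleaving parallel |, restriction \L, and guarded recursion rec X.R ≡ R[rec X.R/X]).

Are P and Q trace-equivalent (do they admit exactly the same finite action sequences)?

traces(P) ≠ traces(Q) — witness ⟨bbb⟩

Reachable graph of P (3 states):
  u0 = b.b.0 has moves ··b··> u1
  u1 = b.0 has moves ··b··> u2
  u2 = 0 has moves (no moves)
Reachable graph of Q (4 states):
  v0 = b.b.b.0 has moves ··b··> v1
  v1 = b.b.0 has moves ··b··> v2
  v2 = b.0 has moves ··b··> v3
  v3 = 0 has moves (no moves)
Trace ⟨bbb⟩ through Q, begin at {v0}:
  step 1 (b): {v1}
  step 2 (b): {v2}
  step 3 (b): {v3}
  ✓ Q
Trace ⟨bbb⟩ through P, begin at {u0}:
  step 1 (b): {u1}
  step 2 (b): {u2}
  step 3 (b): ∅  — P cannot continue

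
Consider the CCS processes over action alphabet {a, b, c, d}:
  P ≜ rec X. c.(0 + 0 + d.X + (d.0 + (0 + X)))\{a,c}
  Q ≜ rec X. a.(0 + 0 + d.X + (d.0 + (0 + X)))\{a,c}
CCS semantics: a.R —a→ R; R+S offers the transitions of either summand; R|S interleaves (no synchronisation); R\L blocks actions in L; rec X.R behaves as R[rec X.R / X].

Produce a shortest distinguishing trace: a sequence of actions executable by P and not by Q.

c

P's transition system — 4 states:
  s0 = rec X. c.(0 + 0 + d.X + (d.0 + (0 + X)))\{a,c} has moves —c→ s1
  s1 = (0 + 0 + d.(rec X. c.(0 + 0 + d.X + (d.0 + (0 + X)))\{a,c}) + (d.0 + (0 + (rec X. c.(0 + 0 + d.X + (d.0 + (0 + X)))\{a,c}))))\{a,c} has moves —d→ s2, —d→ s3
  s2 = (rec X. c.(0 + 0 + d.X + (d.0 + (0 + X)))\{a,c})\{a,c} has moves (no moves)
  s3 = 0\{a,c} has moves (no moves)
Q's transition system — 4 states:
  t0 = rec X. a.(0 + 0 + d.X + (d.0 + (0 + X)))\{a,c} has moves —a→ t1
  t1 = (0 + 0 + d.(rec X. a.(0 + 0 + d.X + (d.0 + (0 + X)))\{a,c}) + (d.0 + (0 + (rec X. a.(0 + 0 + d.X + (d.0 + (0 + X)))\{a,c}))))\{a,c} has moves —d→ t2, —d→ t3
  t2 = (rec X. a.(0 + 0 + d.X + (d.0 + (0 + X)))\{a,c})\{a,c} has moves (no moves)
  t3 = 0\{a,c} has moves (no moves)
Trace ⟨c⟩ through P, begin at {s0}:
  step 1 (c): {s1}
  ✓ P
Trace ⟨c⟩ through Q, begin at {t0}:
  step 1 (c): no successor for Q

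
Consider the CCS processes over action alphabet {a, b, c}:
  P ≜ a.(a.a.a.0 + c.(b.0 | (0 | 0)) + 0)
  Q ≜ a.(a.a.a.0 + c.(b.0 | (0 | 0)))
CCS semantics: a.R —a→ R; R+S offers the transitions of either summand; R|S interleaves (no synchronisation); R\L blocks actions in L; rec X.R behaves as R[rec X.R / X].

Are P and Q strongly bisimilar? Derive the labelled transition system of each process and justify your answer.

bisimilar

Reachable graph of P (7 states):
  u0 = a.(a.a.a.0 + c.(b.0 | (0 | 0)) + 0) :: ··a··> u1
  u1 = a.a.a.0 + c.(b.0 | (0 | 0)) + 0 :: ··a··> u2, ··c··> u3
  u2 = a.a.0 :: ··a··> u4
  u3 = b.0 | (0 | 0) :: ··b··> u5
  u4 = a.0 :: ··a··> u6
  u5 = 0 | (0 | 0) :: ·
  u6 = 0 :: ·
Reachable graph of Q (7 states):
  v0 = a.(a.a.a.0 + c.(b.0 | (0 | 0))) :: ··a··> v1
  v1 = a.a.a.0 + c.(b.0 | (0 | 0)) :: ··a··> v2, ··c··> v3
  v2 = a.a.0 :: ··a··> v4
  v3 = b.0 | (0 | 0) :: ··b··> v5
  v4 = a.0 :: ··a··> v6
  v5 = 0 | (0 | 0) :: ·
  v6 = 0 :: ·
Partition-refinement fixed point:
  B0 = {u0, v0}
  B1 = {u1, v1}
  B2 = {u2, v2}
  B3 = {u4, v4}
  B4 = {u5, u6, v5, v6}
  B5 = {u3, v3}
u0 ∈ B0, v0 ∈ B0 → same block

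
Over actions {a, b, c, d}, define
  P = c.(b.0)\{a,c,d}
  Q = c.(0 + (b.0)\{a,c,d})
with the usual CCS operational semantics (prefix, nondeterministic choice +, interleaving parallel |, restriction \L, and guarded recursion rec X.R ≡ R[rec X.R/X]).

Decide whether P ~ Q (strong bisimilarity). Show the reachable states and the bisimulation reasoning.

Reachable graph of P (3 states):
  s0 = c.(b.0)\{a,c,d} has moves —c→ s1
  s1 = (b.0)\{a,c,d} has moves —b→ s2
  s2 = 0\{a,c,d} has moves deadlocked
Reachable graph of Q (3 states):
  t0 = c.(0 + (b.0)\{a,c,d}) has moves —c→ t1
  t1 = 0 + (b.0)\{a,c,d} has moves —b→ t2
  t2 = 0\{a,c,d} has moves deadlocked
Coarsest stable partition (strong bisimilarity classes):
  B0 = {s0, t0}
  B1 = {s1, t1}
  B2 = {s2, t2}
s0 ∈ B0, t0 ∈ B0 → same block

bisimilar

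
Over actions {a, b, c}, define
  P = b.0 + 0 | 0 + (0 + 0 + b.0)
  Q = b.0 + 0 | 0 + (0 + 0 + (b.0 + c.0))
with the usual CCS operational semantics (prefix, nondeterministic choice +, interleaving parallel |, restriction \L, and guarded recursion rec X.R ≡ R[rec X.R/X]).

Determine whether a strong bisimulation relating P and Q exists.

LTS(P): 2 reachable states
  s0 = b.0 + 0 | 0 + (0 + 0 + b.0) ⊢ ··b··> s1
  s1 = 0 ⊢ ∅
LTS(Q): 2 reachable states
  t0 = b.0 + 0 | 0 + (0 + 0 + (b.0 + c.0)) ⊢ ··b··> t1, ··c··> t1
  t1 = 0 ⊢ ∅
Bisimilarity quotient blocks:
  B0 = {s0}
  B1 = {s1, t1}
  B2 = {t0}
s0 ∈ B0, t0 ∈ B2 → different blocks

P ≁ Q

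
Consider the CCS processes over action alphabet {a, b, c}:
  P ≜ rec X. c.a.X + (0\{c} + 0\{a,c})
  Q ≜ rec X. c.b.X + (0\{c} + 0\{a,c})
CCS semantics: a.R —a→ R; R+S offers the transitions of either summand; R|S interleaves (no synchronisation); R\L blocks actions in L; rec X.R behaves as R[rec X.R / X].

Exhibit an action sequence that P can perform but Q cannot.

ca

P's transition system — 2 states:
  m0 = rec X. c.a.X + (0\{c} + 0\{a,c}) | ··c··> m1
  m1 = a.(rec X. c.a.X + (0\{c} + 0\{a,c})) | ··a··> m0
Q's transition system — 2 states:
  n0 = rec X. c.b.X + (0\{c} + 0\{a,c}) | ··c··> n1
  n1 = b.(rec X. c.b.X + (0\{c} + 0\{a,c})) | ··b··> n0
Executing ca from P (initial set {m0}):
  step 1 (c): {m1}
  step 2 (a): {m0}
  P completes σ.
Executing ca from Q (initial set {n0}):
  step 1 (c): {n1}
  step 2 (a): ∅  — Q cannot continue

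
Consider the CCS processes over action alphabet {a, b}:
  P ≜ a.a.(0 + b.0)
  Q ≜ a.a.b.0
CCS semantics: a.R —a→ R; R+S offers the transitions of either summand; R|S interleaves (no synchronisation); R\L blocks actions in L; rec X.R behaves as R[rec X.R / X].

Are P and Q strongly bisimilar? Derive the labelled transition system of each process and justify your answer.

bisimilar

P's transition system — 4 states:
  p0 = a.a.(0 + b.0) | -a-> p1
  p1 = a.(0 + b.0) | -a-> p2
  p2 = 0 + b.0 | -b-> p3
  p3 = 0 | ∅
Q's transition system — 4 states:
  q0 = a.a.b.0 | -a-> q1
  q1 = a.b.0 | -a-> q2
  q2 = b.0 | -b-> q3
  q3 = 0 | ∅
Partition-refinement fixed point:
  B0 = {p0, q0}
  B1 = {p1, q1}
  B2 = {p2, q2}
  B3 = {p3, q3}
p0 ∈ B0, q0 ∈ B0 → same block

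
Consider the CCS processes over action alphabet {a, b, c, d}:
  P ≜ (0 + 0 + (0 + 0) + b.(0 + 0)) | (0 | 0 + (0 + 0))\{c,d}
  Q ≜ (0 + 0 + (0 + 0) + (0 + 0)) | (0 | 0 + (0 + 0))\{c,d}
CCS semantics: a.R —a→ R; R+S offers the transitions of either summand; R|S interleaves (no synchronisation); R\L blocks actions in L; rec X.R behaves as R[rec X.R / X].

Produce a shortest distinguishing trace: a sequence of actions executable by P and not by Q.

Reachable graph of P (2 states):
  u0 = (0 + 0 + (0 + 0) + b.(0 + 0)) | (0 | 0 + (0 + 0))\{c,d} | --b--▸ u1
  u1 = (0 + 0) | (0 | 0 + (0 + 0))\{c,d} | ∅
Reachable graph of Q (1 states):
  v0 = (0 + 0 + (0 + 0) + (0 + 0)) | (0 | 0 + (0 + 0))\{c,d} | ∅
Trace ⟨b⟩ through P, begin at {u0}:
  [1] b ⇒ {u1}
  ✓ P
Trace ⟨b⟩ through Q, begin at {v0}:
  [1] b ⇒ ∅ (Q stuck)

b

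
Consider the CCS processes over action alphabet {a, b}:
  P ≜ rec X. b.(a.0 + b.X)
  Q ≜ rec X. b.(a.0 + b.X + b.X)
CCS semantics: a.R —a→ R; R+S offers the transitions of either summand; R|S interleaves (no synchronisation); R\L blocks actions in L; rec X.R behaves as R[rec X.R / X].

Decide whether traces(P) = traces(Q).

trace-equivalent

LTS(P): 3 reachable states
  m0 = rec X. b.(a.0 + b.X) :: =b=> m1
  m1 = a.0 + b.(rec X. b.(a.0 + b.X)) :: =a=> m2, =b=> m0
  m2 = 0 :: stopped
LTS(Q): 3 reachable states
  n0 = rec X. b.(a.0 + b.X + b.X) :: =b=> n1
  n1 = a.0 + b.(rec X. b.(a.0 + b.X + b.X)) + b.(rec X. b.(a.0 + b.X + b.X)) :: =a=> n2, =b=> n0
  n2 = 0 :: stopped
Coarsest stable partition (strong bisimilarity classes):
  B0 = {m0, n0}
  B1 = {m1, n1}
  B2 = {m2, n2}
m0 ∈ B0, n0 ∈ B0 → same block
Bisimilar ⇒ trace-equivalent.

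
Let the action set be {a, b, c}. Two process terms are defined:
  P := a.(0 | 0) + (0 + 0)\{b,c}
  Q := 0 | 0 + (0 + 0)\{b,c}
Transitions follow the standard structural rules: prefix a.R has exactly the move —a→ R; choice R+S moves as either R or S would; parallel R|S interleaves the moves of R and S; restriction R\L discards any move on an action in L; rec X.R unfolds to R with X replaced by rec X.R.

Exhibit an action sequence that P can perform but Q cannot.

a

LTS(P): 2 reachable states
  u0 = a.(0 | 0) + (0 + 0)\{b,c} has moves —a→ u1
  u1 = 0 | 0 has moves ·
LTS(Q): 1 reachable states
  v0 = 0 | 0 + (0 + 0)\{b,c} has moves ·
Executing a from P (initial set {u0}):
  after a @ step 1: {u1}
  ✓ P
Executing a from Q (initial set {v0}):
  after a @ step 1: no successor for Q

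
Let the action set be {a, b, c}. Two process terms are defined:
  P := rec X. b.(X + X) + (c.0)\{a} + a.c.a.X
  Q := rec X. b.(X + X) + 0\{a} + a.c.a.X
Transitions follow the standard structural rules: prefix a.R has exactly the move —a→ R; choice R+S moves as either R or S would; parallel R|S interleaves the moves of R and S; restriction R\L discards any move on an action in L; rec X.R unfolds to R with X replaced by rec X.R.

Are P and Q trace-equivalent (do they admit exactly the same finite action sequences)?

traces(P) ≠ traces(Q) — witness ⟨c⟩

Reachable graph of P (5 states):
  p0 = rec X. b.(X + X) + (c.0)\{a} + a.c.a.X → --a--▸ p1, --b--▸ p2, --c--▸ p3
  p1 = c.a.(rec X. b.(X + X) + (c.0)\{a} + a.c.a.X) → --c--▸ p4
  p2 = (rec X. b.(X + X) + (c.0)\{a} + a.c.a.X) + (rec X. b.(X + X) + (c.0)\{a} + a.c.a.X) → --a--▸ p1, --b--▸ p2, --c--▸ p3
  p3 = 0\{a} → (no moves)
  p4 = a.(rec X. b.(X + X) + (c.0)\{a} + a.c.a.X) → --a--▸ p0
Reachable graph of Q (4 states):
  q0 = rec X. b.(X + X) + 0\{a} + a.c.a.X → --a--▸ q1, --b--▸ q2
  q1 = c.a.(rec X. b.(X + X) + 0\{a} + a.c.a.X) → --c--▸ q3
  q2 = (rec X. b.(X + X) + 0\{a} + a.c.a.X) + (rec X. b.(X + X) + 0\{a} + a.c.a.X) → --a--▸ q1, --b--▸ q2
  q3 = a.(rec X. b.(X + X) + 0\{a} + a.c.a.X) → --a--▸ q0
Executing c from P (initial set {p0}):
  after c @ step 1: {p3}
  P completes σ.
Executing c from Q (initial set {q0}):
  after c @ step 1: ∅ (Q stuck)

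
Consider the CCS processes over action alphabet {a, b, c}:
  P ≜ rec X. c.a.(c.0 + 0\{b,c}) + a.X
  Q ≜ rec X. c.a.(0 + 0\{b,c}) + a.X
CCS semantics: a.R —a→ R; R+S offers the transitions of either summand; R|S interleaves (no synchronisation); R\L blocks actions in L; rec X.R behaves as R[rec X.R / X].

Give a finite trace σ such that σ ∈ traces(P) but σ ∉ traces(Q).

cac

Reachable graph of P (4 states):
  p0 = rec X. c.a.(c.0 + 0\{b,c}) + a.X :: -a-> p0, -c-> p1
  p1 = a.(c.0 + 0\{b,c}) :: -a-> p2
  p2 = c.0 + 0\{b,c} :: -c-> p3
  p3 = 0 :: ·
Reachable graph of Q (3 states):
  q0 = rec X. c.a.(0 + 0\{b,c}) + a.X :: -a-> q0, -c-> q1
  q1 = a.(0 + 0\{b,c}) :: -a-> q2
  q2 = 0 + 0\{b,c} :: ·
Run σ = ⟨cac⟩ on P: start {p0}
  step 1 (c): {p1}
  step 2 (a): {p2}
  step 3 (c): {p3}
  P completes σ.
Run σ = ⟨cac⟩ on Q: start {q0}
  step 1 (c): {q1}
  step 2 (a): {q2}
  step 3 (c): ∅ (Q stuck)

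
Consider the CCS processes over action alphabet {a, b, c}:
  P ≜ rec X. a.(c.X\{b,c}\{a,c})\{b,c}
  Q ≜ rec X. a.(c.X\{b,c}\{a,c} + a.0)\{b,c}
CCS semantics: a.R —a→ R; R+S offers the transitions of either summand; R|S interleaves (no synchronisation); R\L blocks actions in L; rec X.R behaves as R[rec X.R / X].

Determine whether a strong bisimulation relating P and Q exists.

P ≁ Q

P's transition system — 2 states:
  s0 = rec X. a.(c.X\{b,c}\{a,c})\{b,c} ⊢ --a--▸ s1
  s1 = (c.(rec X. a.(c.X\{b,c}\{a,c})\{b,c})\{b,c}\{a,c})\{b,c} ⊢ ·
Q's transition system — 3 states:
  t0 = rec X. a.(c.X\{b,c}\{a,c} + a.0)\{b,c} ⊢ --a--▸ t1
  t1 = (c.(rec X. a.(c.X\{b,c}\{a,c} + a.0)\{b,c})\{b,c}\{a,c} + a.0)\{b,c} ⊢ --a--▸ t2
  t2 = 0\{b,c} ⊢ ·
Partition-refinement fixed point:
  B0 = {s0, t1}
  B1 = {s1, t2}
  B2 = {t0}
s0 ∈ B0, t0 ∈ B2 → different blocks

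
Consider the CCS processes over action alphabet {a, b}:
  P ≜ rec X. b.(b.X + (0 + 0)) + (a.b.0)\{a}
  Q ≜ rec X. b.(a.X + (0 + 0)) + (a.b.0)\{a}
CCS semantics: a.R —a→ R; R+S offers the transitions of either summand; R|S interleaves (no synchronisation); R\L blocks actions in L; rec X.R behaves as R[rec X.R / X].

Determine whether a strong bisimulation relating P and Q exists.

Reachable graph of P (2 states):
  p0 = rec X. b.(b.X + (0 + 0)) + (a.b.0)\{a} :: =b=> p1
  p1 = b.(rec X. b.(b.X + (0 + 0)) + (a.b.0)\{a}) + (0 + 0) :: =b=> p0
Reachable graph of Q (2 states):
  q0 = rec X. b.(a.X + (0 + 0)) + (a.b.0)\{a} :: =b=> q1
  q1 = a.(rec X. b.(a.X + (0 + 0)) + (a.b.0)\{a}) + (0 + 0) :: =a=> q0
Coarsest stable partition (strong bisimilarity classes):
  B0 = {p0, p1}
  B1 = {q0}
  B2 = {q1}
p0 ∈ B0, q0 ∈ B1 → different blocks

not bisimilar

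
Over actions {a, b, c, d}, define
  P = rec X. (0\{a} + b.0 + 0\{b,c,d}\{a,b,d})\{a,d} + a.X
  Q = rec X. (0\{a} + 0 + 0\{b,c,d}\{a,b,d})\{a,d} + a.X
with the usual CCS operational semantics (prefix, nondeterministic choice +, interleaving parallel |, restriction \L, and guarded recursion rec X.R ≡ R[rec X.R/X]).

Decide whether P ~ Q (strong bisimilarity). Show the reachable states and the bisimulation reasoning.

not bisimilar

LTS(P): 2 reachable states
  p0 = rec X. (0\{a} + b.0 + 0\{b,c,d}\{a,b,d})\{a,d} + a.X :: ··a··> p0, ··b··> p1
  p1 = 0\{a,d} :: deadlocked
LTS(Q): 1 reachable states
  q0 = rec X. (0\{a} + 0 + 0\{b,c,d}\{a,b,d})\{a,d} + a.X :: ··a··> q0
Partition-refinement fixed point:
  B0 = {p0}
  B1 = {p1}
  B2 = {q0}
p0 ∈ B0, q0 ∈ B2 → different blocks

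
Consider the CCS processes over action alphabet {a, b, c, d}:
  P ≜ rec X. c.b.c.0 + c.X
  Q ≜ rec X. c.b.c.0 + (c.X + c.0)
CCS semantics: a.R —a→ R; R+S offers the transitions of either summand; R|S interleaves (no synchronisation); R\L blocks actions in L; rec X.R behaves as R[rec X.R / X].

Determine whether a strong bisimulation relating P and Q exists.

Reachable graph of P (4 states):
  s0 = rec X. c.b.c.0 + c.X has moves =c=> s0, =c=> s1
  s1 = b.c.0 has moves =b=> s2
  s2 = c.0 has moves =c=> s3
  s3 = 0 has moves ∅
Reachable graph of Q (4 states):
  t0 = rec X. c.b.c.0 + (c.X + c.0) has moves =c=> t0, =c=> t1, =c=> t2
  t1 = 0 has moves ∅
  t2 = b.c.0 has moves =b=> t3
  t3 = c.0 has moves =c=> t1
Coarsest stable partition (strong bisimilarity classes):
  B0 = {s0}
  B1 = {s1, t2}
  B2 = {s2, t3}
  B3 = {s3, t1}
  B4 = {t0}
s0 ∈ B0, t0 ∈ B4 → different blocks

NO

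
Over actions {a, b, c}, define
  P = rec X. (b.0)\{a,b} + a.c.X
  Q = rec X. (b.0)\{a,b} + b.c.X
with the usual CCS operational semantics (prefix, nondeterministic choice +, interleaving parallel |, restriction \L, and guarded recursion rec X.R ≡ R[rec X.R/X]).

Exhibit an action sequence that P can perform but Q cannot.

a

Reachable graph of P (2 states):
  p0 = rec X. (b.0)\{a,b} + a.c.X | —a→ p1
  p1 = c.(rec X. (b.0)\{a,b} + a.c.X) | —c→ p0
Reachable graph of Q (2 states):
  q0 = rec X. (b.0)\{a,b} + b.c.X | —b→ q1
  q1 = c.(rec X. (b.0)\{a,b} + b.c.X) | —c→ q0
Trace ⟨a⟩ through P, begin at {p0}:
  step 1 (a): {p1}
  P completes σ.
Trace ⟨a⟩ through Q, begin at {q0}:
  step 1 (a): ∅  — Q cannot continue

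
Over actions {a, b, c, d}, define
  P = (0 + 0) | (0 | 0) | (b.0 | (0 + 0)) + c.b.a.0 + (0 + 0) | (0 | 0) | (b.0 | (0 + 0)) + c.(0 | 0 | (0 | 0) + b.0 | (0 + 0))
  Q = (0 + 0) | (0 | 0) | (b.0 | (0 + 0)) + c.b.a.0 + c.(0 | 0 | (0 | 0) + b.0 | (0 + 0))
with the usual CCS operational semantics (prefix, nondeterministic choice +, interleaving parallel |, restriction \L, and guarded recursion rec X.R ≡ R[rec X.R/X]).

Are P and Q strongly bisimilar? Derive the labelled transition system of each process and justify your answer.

Reachable graph of P (7 states):
  u0 = (0 + 0) | (0 | 0) | (b.0 | (0 + 0)) + c.b.a.0 + (0 + 0) | (0 | 0) | (b.0 | (0 + 0)) + c.(0 | 0 | (0 | 0) + b.0 | (0 + 0)) → --b--▸ u1, --c--▸ u2, --c--▸ u3
  u1 = (0 + 0) | (0 | 0) | (0 | (0 + 0)) → ·
  u2 = 0 | 0 | (0 | 0) + b.0 | (0 + 0) → --b--▸ u4
  u3 = b.a.0 → --b--▸ u5
  u4 = 0 | (0 + 0) → ·
  u5 = a.0 → --a--▸ u6
  u6 = 0 → ·
Reachable graph of Q (7 states):
  v0 = (0 + 0) | (0 | 0) | (b.0 | (0 + 0)) + c.b.a.0 + c.(0 | 0 | (0 | 0) + b.0 | (0 + 0)) → --b--▸ v1, --c--▸ v2, --c--▸ v3
  v1 = (0 + 0) | (0 | 0) | (0 | (0 + 0)) → ·
  v2 = 0 | 0 | (0 | 0) + b.0 | (0 + 0) → --b--▸ v4
  v3 = b.a.0 → --b--▸ v5
  v4 = 0 | (0 + 0) → ·
  v5 = a.0 → --a--▸ v6
  v6 = 0 → ·
Bisimilarity quotient blocks:
  B0 = {u0, v0}
  B1 = {u3, v3}
  B2 = {u5, v5}
  B3 = {u1, u4, u6, v1, v4, v6}
  B4 = {u2, v2}
u0 ∈ B0, v0 ∈ B0 → same block

bisimilar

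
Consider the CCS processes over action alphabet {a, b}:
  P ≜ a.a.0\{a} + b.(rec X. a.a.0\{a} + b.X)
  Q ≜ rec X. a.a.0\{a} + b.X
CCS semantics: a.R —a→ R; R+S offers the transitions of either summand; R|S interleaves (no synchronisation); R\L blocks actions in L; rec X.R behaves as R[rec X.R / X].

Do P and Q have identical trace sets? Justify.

P's transition system — 4 states:
  m0 = a.a.0\{a} + b.(rec X. a.a.0\{a} + b.X) ⊢ ··a··> m1, ··b··> m2
  m1 = a.0\{a} ⊢ ··a··> m3
  m2 = rec X. a.a.0\{a} + b.X ⊢ ··a··> m1, ··b··> m2
  m3 = 0\{a} ⊢ deadlocked
Q's transition system — 3 states:
  n0 = rec X. a.a.0\{a} + b.X ⊢ ··a··> n1, ··b··> n0
  n1 = a.0\{a} ⊢ ··a··> n2
  n2 = 0\{a} ⊢ deadlocked
Bisimilarity quotient blocks:
  B0 = {m0, m2, n0}
  B1 = {m1, n1}
  B2 = {m3, n2}
m0 ∈ B0, n0 ∈ B0 → same block
Bisimilar ⇒ trace-equivalent.

trace-equivalent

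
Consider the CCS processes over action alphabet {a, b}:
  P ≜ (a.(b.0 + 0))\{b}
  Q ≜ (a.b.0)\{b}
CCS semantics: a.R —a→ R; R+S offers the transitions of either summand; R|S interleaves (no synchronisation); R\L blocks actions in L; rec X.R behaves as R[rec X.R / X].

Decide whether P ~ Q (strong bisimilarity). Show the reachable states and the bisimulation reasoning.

YES

LTS(P): 2 reachable states
  p0 = (a.(b.0 + 0))\{b} | --a--▸ p1
  p1 = (b.0 + 0)\{b} | ∅
LTS(Q): 2 reachable states
  q0 = (a.b.0)\{b} | --a--▸ q1
  q1 = (b.0)\{b} | ∅
Bisimilarity quotient blocks:
  B0 = {p0, q0}
  B1 = {p1, q1}
p0 ∈ B0, q0 ∈ B0 → same block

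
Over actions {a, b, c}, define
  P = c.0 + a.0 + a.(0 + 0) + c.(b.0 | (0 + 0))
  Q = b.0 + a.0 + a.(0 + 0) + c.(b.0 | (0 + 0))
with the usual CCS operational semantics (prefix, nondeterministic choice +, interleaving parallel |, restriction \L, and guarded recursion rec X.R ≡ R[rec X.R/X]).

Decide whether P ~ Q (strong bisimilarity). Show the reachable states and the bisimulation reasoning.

P's transition system — 5 states:
  p0 = c.0 + a.0 + a.(0 + 0) + c.(b.0 | (0 + 0)) ⊢ --a--▸ p1, --a--▸ p2, --c--▸ p1, --c--▸ p3
  p1 = 0 ⊢ stopped
  p2 = 0 + 0 ⊢ stopped
  p3 = b.0 | (0 + 0) ⊢ --b--▸ p4
  p4 = 0 | (0 + 0) ⊢ stopped
Q's transition system — 5 states:
  q0 = b.0 + a.0 + a.(0 + 0) + c.(b.0 | (0 + 0)) ⊢ --a--▸ q1, --a--▸ q2, --b--▸ q1, --c--▸ q3
  q1 = 0 ⊢ stopped
  q2 = 0 + 0 ⊢ stopped
  q3 = b.0 | (0 + 0) ⊢ --b--▸ q4
  q4 = 0 | (0 + 0) ⊢ stopped
Coarsest stable partition (strong bisimilarity classes):
  B0 = {p0}
  B1 = {p1, p2, p4, q1, q2, q4}
  B2 = {p3, q3}
  B3 = {q0}
p0 ∈ B0, q0 ∈ B3 → different blocks

NO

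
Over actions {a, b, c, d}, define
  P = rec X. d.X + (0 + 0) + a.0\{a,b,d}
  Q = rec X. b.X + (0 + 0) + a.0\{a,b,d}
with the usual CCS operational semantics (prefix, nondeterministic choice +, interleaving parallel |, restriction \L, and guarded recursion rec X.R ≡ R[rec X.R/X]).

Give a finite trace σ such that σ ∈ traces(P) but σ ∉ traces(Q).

d

Reachable graph of P (2 states):
  p0 = rec X. d.X + (0 + 0) + a.0\{a,b,d} has moves =a=> p1, =d=> p0
  p1 = 0\{a,b,d} has moves ∅
Reachable graph of Q (2 states):
  q0 = rec X. b.X + (0 + 0) + a.0\{a,b,d} has moves =a=> q1, =b=> q0
  q1 = 0\{a,b,d} has moves ∅
Executing d from P (initial set {p0}):
  step 1 (d): {p0}
  — P admits the full trace.
Executing d from Q (initial set {q0}):
  step 1 (d): no successor for Q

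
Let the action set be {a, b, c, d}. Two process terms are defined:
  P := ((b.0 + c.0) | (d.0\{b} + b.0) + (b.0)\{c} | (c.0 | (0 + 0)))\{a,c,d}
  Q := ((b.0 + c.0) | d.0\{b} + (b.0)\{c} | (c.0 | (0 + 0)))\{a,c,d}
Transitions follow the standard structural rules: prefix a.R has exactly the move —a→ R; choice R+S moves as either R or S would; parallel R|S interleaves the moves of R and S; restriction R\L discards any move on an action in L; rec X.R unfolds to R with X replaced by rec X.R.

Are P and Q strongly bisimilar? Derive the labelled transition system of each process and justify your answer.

P ≁ Q

Reachable graph of P (5 states):
  u0 = ((b.0 + c.0) | (d.0\{b} + b.0) + (b.0)\{c} | (c.0 | (0 + 0)))\{a,c,d} | -b-> u1, -b-> u2, -b-> u3
  u1 = ((b.0 + c.0) | 0)\{a,c,d} | -b-> u4
  u2 = (0 | (d.0\{b} + b.0))\{a,c,d} | -b-> u4
  u3 = (0\{c} | (c.0 | (0 + 0)))\{a,c,d} | stopped
  u4 = (0 | 0)\{a,c,d} | stopped
Reachable graph of Q (3 states):
  v0 = ((b.0 + c.0) | d.0\{b} + (b.0)\{c} | (c.0 | (0 + 0)))\{a,c,d} | -b-> v1, -b-> v2
  v1 = (0 | d.0\{b})\{a,c,d} | stopped
  v2 = (0\{c} | (c.0 | (0 + 0)))\{a,c,d} | stopped
Partition-refinement fixed point:
  B0 = {u0}
  B1 = {u3, u4, v1, v2}
  B2 = {u1, u2, v0}
u0 ∈ B0, v0 ∈ B2 → different blocks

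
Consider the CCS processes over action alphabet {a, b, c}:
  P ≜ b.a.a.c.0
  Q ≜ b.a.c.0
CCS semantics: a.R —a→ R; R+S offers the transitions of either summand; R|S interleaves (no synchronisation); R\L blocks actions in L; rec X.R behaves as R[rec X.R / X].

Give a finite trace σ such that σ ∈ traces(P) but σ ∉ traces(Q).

baa

P's transition system — 5 states:
  s0 = b.a.a.c.0 → -b-> s1
  s1 = a.a.c.0 → -a-> s2
  s2 = a.c.0 → -a-> s3
  s3 = c.0 → -c-> s4
  s4 = 0 → stopped
Q's transition system — 4 states:
  t0 = b.a.c.0 → -b-> t1
  t1 = a.c.0 → -a-> t2
  t2 = c.0 → -c-> t3
  t3 = 0 → stopped
Trace ⟨baa⟩ through P, begin at {s0}:
  [1] b ⇒ {s1}
  [2] a ⇒ {s2}
  [3] a ⇒ {s3}
  — P admits the full trace.
Trace ⟨baa⟩ through Q, begin at {t0}:
  [1] b ⇒ {t1}
  [2] a ⇒ {t2}
  [3] a ⇒ no successor for Q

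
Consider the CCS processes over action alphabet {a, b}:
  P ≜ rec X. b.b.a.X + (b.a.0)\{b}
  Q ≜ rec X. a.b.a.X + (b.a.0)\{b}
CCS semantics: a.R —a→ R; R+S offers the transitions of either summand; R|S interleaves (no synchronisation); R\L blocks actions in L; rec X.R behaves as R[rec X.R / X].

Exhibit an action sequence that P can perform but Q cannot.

P's transition system — 3 states:
  u0 = rec X. b.b.a.X + (b.a.0)\{b} :: —b→ u1
  u1 = b.a.(rec X. b.b.a.X + (b.a.0)\{b}) :: —b→ u2
  u2 = a.(rec X. b.b.a.X + (b.a.0)\{b}) :: —a→ u0
Q's transition system — 3 states:
  v0 = rec X. a.b.a.X + (b.a.0)\{b} :: —a→ v1
  v1 = b.a.(rec X. a.b.a.X + (b.a.0)\{b}) :: —b→ v2
  v2 = a.(rec X. a.b.a.X + (b.a.0)\{b}) :: —a→ v0
Run σ = ⟨b⟩ on P: start {u0}
  after b @ step 1: {u1}
  — P admits the full trace.
Run σ = ⟨b⟩ on Q: start {v0}
  after b @ step 1: ∅ (Q stuck)

b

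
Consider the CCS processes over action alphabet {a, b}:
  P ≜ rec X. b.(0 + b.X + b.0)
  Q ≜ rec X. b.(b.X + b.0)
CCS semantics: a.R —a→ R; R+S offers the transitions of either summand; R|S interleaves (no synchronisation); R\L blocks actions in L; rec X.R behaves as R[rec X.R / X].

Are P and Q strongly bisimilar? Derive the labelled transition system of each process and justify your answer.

Reachable graph of P (3 states):
  s0 = rec X. b.(0 + b.X + b.0) :: --b--▸ s1
  s1 = 0 + b.(rec X. b.(0 + b.X + b.0)) + b.0 :: --b--▸ s0, --b--▸ s2
  s2 = 0 :: deadlocked
Reachable graph of Q (3 states):
  t0 = rec X. b.(b.X + b.0) :: --b--▸ t1
  t1 = b.(rec X. b.(b.X + b.0)) + b.0 :: --b--▸ t0, --b--▸ t2
  t2 = 0 :: deadlocked
Bisimilarity quotient blocks:
  B0 = {s0, t0}
  B1 = {s1, t1}
  B2 = {s2, t2}
s0 ∈ B0, t0 ∈ B0 → same block

bisimilar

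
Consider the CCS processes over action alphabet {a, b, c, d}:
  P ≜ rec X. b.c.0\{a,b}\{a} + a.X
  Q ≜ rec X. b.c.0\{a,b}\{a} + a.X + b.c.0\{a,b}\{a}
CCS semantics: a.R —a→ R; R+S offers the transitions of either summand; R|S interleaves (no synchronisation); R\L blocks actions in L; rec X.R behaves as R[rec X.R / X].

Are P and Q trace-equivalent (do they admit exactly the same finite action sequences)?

Reachable graph of P (3 states):
  p0 = rec X. b.c.0\{a,b}\{a} + a.X ⊢ —a→ p0, —b→ p1
  p1 = c.0\{a,b}\{a} ⊢ —c→ p2
  p2 = 0\{a,b}\{a} ⊢ ·
Reachable graph of Q (3 states):
  q0 = rec X. b.c.0\{a,b}\{a} + a.X + b.c.0\{a,b}\{a} ⊢ —a→ q0, —b→ q1
  q1 = c.0\{a,b}\{a} ⊢ —c→ q2
  q2 = 0\{a,b}\{a} ⊢ ·
Partition-refinement fixed point:
  B0 = {p0, q0}
  B1 = {p1, q1}
  B2 = {p2, q2}
p0 ∈ B0, q0 ∈ B0 → same block
Bisimilar ⇒ trace-equivalent.

YES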